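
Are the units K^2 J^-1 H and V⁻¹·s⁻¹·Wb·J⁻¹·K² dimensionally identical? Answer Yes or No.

No

Left side:
  J = N·m (work = force × distance),
      = kg·m²·s⁻².
  So J⁻¹ = kg⁻¹·m⁻²·s².
  H = Wb/A (inductance = flux per current),
      = kg·m²·s⁻²·A⁻².
  Combining: K²·J⁻¹·H = K² · (kg⁻¹·m⁻²·s²) · (kg·m²·s⁻²·A⁻²) = A⁻²·K².
Right side:
  V = kg·m²·s⁻³·A⁻¹.
  So V⁻¹ = kg⁻¹·m⁻²·s³·A.
  Wb = kg·m²·s⁻²·A⁻¹.
  J = kg·m²·s⁻².
  So J⁻¹ = kg⁻¹·m⁻²·s².
  Combining: V⁻¹·s⁻¹·Wb·J⁻¹·K² = (kg⁻¹·m⁻²·s³·A) · s⁻¹ · (kg·m²·s⁻²·A⁻¹) · (kg⁻¹·m⁻²·s²) · K² = kg⁻¹·m⁻²·s²·K².
Left is A⁻²·K²; right is kg⁻¹·m⁻²·s²·K² — different.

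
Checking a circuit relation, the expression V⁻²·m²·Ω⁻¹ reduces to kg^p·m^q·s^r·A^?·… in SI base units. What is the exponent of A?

V = W/A (potential = power per current),
    = kg·m²·s⁻³·A⁻¹.
So V⁻² = kg⁻²·m⁻⁴·s⁶·A².
Ω = V/A (resistance = voltage per current),
    = kg·m²·s⁻³·A⁻².
So Ω⁻¹ = kg⁻¹·m⁻²·s³·A².
Combining: V⁻²·m²·Ω⁻¹ = (kg⁻²·m⁻⁴·s⁶·A²) · m² · (kg⁻¹·m⁻²·s³·A²) = kg⁻³·m⁻⁴·s⁹·A⁴.
The exponent of A is 4.

4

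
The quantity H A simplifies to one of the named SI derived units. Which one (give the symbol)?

Wb

H = Wb/A (inductance = flux per current),
    = kg·m²·s⁻²·A⁻².
Combining: H·A = (kg·m²·s⁻²·A⁻²) · A = kg·m²·s⁻²·A⁻¹.
kg·m²·s⁻²·A⁻¹ is the base-SI form of the weber.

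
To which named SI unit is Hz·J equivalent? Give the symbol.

W

Hz = 1/s = s⁻¹ (frequency is cycles per second).
J = N·m (work = force × distance),
    = kg·m²·s⁻².
Combining: Hz·J = s⁻¹ · (kg·m²·s⁻²) = kg·m²·s⁻³.
kg·m²·s⁻³ is the base-SI form of the watt.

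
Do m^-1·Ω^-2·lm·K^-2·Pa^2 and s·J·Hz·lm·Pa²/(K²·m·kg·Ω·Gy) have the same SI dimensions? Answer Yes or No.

Left side:
  Ω = V/A (resistance = voltage per current),
      = kg·m²·s⁻³·A⁻².
  So Ω⁻² = kg⁻²·m⁻⁴·s⁶·A⁴.
  lm = cd·sr = cd (luminous flux; sr is dimensionless).
  Pa = N/m² (pressure = force per area),
      = kg·m⁻¹·s⁻².
  So Pa² = kg²·m⁻²·s⁻⁴.
  Combining: m⁻¹·Ω⁻²·lm·K⁻²·Pa² = m⁻¹ · (kg⁻²·m⁻⁴·s⁶·A⁴) · cd · K⁻² · (kg²·m⁻²·s⁻⁴) = m⁻⁷·s²·A⁴·K⁻²·cd.
Right side:
  J = N·m (work = force × distance),
      = kg·m²·s⁻².
  Ω = V/A (resistance = voltage per current),
      = kg·m²·s⁻³·A⁻².
  So Ω⁻¹ = kg⁻¹·m⁻²·s³·A².
  Hz = 1/s = s⁻¹ (frequency is cycles per second).
  lm = cd·sr = cd (luminous flux; sr is dimensionless).
  Gy = J/kg (absorbed dose = energy per mass),
      = m²·s⁻².
  So Gy⁻¹ = m⁻²·s².
  Pa = N/m² (pressure = force per area),
      = kg·m⁻¹·s⁻².
  So Pa² = kg²·m⁻²·s⁻⁴.
  Combining: K⁻²·m⁻¹·s·kg⁻¹·J·Ω⁻¹·Hz·lm·Gy⁻¹·Pa² = K⁻² · m⁻¹ · s · kg⁻¹ · (kg·m²·s⁻²) · (kg⁻¹·m⁻²·s³·A²) · s⁻¹ · cd · (m⁻²·s²) · (kg²·m⁻²·s⁻⁴) = kg·m⁻⁵·s⁻¹·A²·K⁻²·cd.
Left is m⁻⁷·s²·A⁴·K⁻²·cd; right is kg·m⁻⁵·s⁻¹·A²·K⁻²·cd — different.

No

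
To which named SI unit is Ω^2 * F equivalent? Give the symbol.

Ω = kg·m²·s⁻³·A⁻².
So Ω² = kg²·m⁴·s⁻⁶·A⁻⁴.
F = kg⁻¹·m⁻²·s⁴·A².
Combining: Ω²·F = (kg²·m⁴·s⁻⁶·A⁻⁴) · (kg⁻¹·m⁻²·s⁴·A²) = kg·m²·s⁻²·A⁻².
kg·m²·s⁻²·A⁻² is the base-SI form of the henry.

H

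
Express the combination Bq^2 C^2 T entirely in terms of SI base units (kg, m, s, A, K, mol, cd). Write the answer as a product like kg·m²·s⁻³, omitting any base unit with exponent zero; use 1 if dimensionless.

kg·s⁻²·A

Bq = 1/s = s⁻¹ (activity is decays per second).
So Bq² = s⁻².
C = A·s = s·A (charge = current × time).
So C² = s²·A².
T = Wb/m² (flux density = flux per area),
    = kg·s⁻²·A⁻¹.
Combining: Bq²·C²·T = s⁻² · (s²·A²) · (kg·s⁻²·A⁻¹) = kg·s⁻²·A.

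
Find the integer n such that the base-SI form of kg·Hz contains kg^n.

1

Hz = s⁻¹.
Combining: kg·Hz = kg · s⁻¹ = kg·s⁻¹.
The exponent of kg is 1.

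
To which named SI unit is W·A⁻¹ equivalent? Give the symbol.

V

W = J/s (power = energy per time),
    = kg·m²·s⁻³.
Combining: W·A⁻¹ = (kg·m²·s⁻³) · A⁻¹ = kg·m²·s⁻³·A⁻¹.
kg·m²·s⁻³·A⁻¹ is the base-SI form of the volt.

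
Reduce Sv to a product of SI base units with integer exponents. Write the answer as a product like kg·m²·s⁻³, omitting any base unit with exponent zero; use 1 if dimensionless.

Sv = J/kg (equivalent dose = energy per mass),
    = m²·s⁻².

m²·s⁻²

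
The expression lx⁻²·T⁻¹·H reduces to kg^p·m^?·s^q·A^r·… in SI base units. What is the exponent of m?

lx = lm/m² (illuminance = luminous flux per area),
    = m⁻²·cd.
So lx⁻² = m⁴·cd⁻².
T = Wb/m² (flux density = flux per area),
    = kg·s⁻²·A⁻¹.
So T⁻¹ = kg⁻¹·s²·A.
H = Wb/A (inductance = flux per current),
    = kg·m²·s⁻²·A⁻².
Combining: lx⁻²·T⁻¹·H = (m⁴·cd⁻²) · (kg⁻¹·s²·A) · (kg·m²·s⁻²·A⁻²) = m⁶·A⁻¹·cd⁻².
The exponent of m is 6.

6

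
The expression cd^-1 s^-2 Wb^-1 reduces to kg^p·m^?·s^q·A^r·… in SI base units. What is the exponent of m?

-2

Wb = V·s (flux: a volt is a weber per second),
    = kg·m²·s⁻²·A⁻¹.
So Wb⁻¹ = kg⁻¹·m⁻²·s²·A.
Combining: cd⁻¹·s⁻²·Wb⁻¹ = cd⁻¹ · s⁻² · (kg⁻¹·m⁻²·s²·A) = kg⁻¹·m⁻²·A·cd⁻¹.
The exponent of m is -2.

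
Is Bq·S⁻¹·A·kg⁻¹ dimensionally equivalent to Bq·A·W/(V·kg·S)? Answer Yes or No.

Left side:
  Bq = 1/s = s⁻¹ (activity is decays per second).
  S = 1/Ω (conductance is reciprocal resistance),
      = kg⁻¹·m⁻²·s³·A².
  So S⁻¹ = kg·m²·s⁻³·A⁻².
  Combining: Bq·S⁻¹·A·kg⁻¹ = s⁻¹ · (kg·m²·s⁻³·A⁻²) · A · kg⁻¹ = m²·s⁻⁴·A⁻¹.
Right side:
  Bq = 1/s = s⁻¹ (activity is decays per second).
  V = W/A (potential = power per current),
      = kg·m²·s⁻³·A⁻¹.
  So V⁻¹ = kg⁻¹·m⁻²·s³·A.
  S = 1/Ω (conductance is reciprocal resistance),
      = kg⁻¹·m⁻²·s³·A².
  So S⁻¹ = kg·m²·s⁻³·A⁻².
  W = J/s (power = energy per time),
      = kg·m²·s⁻³.
  Combining: Bq·V⁻¹·A·kg⁻¹·S⁻¹·W = s⁻¹ · (kg⁻¹·m⁻²·s³·A) · A · kg⁻¹ · (kg·m²·s⁻³·A⁻²) · (kg·m²·s⁻³) = m²·s⁻⁴.
Left is m²·s⁻⁴·A⁻¹; right is m²·s⁻⁴ — different.

No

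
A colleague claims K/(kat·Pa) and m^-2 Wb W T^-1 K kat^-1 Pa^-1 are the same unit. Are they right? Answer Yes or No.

Left side:
  kat = s⁻¹·mol.
  So kat⁻¹ = s·mol⁻¹.
  Pa = kg·m⁻¹·s⁻².
  So Pa⁻¹ = kg⁻¹·m·s².
  Combining: K·kat⁻¹·Pa⁻¹ = K · (s·mol⁻¹) · (kg⁻¹·m·s²) = kg⁻¹·m·s³·K·mol⁻¹.
Right side:
  Wb = kg·m²·s⁻²·A⁻¹.
  W = kg·m²·s⁻³.
  T = kg·s⁻²·A⁻¹.
  So T⁻¹ = kg⁻¹·s²·A.
  kat = s⁻¹·mol.
  So kat⁻¹ = s·mol⁻¹.
  Pa = kg·m⁻¹·s⁻².
  So Pa⁻¹ = kg⁻¹·m·s².
  Combining: m⁻²·Wb·W·T⁻¹·K·kat⁻¹·Pa⁻¹ = m⁻² · (kg·m²·s⁻²·A⁻¹) · (kg·m²·s⁻³) · (kg⁻¹·s²·A) · K · (s·mol⁻¹) · (kg⁻¹·m·s²) = m³·K·mol⁻¹.
Left is kg⁻¹·m·s³·K·mol⁻¹; right is m³·K·mol⁻¹ — different.

No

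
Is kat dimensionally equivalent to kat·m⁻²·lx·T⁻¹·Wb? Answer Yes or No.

No

Left side:
  kat = mol/s = s⁻¹·mol (catalytic activity).
Right side:
  kat = mol/s = s⁻¹·mol (catalytic activity).
  lx = lm/m² (illuminance = luminous flux per area),
      = m⁻²·cd.
  T = Wb/m² (flux density = flux per area),
      = kg·s⁻²·A⁻¹.
  So T⁻¹ = kg⁻¹·s²·A.
  Wb = V·s (flux: a volt is a weber per second),
      = kg·m²·s⁻²·A⁻¹.
  Combining: kat·m⁻²·lx·T⁻¹·Wb = (s⁻¹·mol) · m⁻² · (m⁻²·cd) · (kg⁻¹·s²·A) · (kg·m²·s⁻²·A⁻¹) = m⁻²·s⁻¹·mol·cd.
Left is s⁻¹·mol; right is m⁻²·s⁻¹·mol·cd — different.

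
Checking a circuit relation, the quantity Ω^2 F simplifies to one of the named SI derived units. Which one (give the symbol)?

H

Ω = kg·m²·s⁻³·A⁻².
So Ω² = kg²·m⁴·s⁻⁶·A⁻⁴.
F = kg⁻¹·m⁻²·s⁴·A².
Combining: Ω²·F = (kg²·m⁴·s⁻⁶·A⁻⁴) · (kg⁻¹·m⁻²·s⁴·A²) = kg·m²·s⁻²·A⁻².
kg·m²·s⁻²·A⁻² is the base-SI form of the henry.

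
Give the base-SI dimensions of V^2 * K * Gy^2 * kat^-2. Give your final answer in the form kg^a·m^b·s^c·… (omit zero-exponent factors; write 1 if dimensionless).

V = W/A (potential = power per current),
    = kg·m²·s⁻³·A⁻¹.
So V² = kg²·m⁴·s⁻⁶·A⁻².
Gy = J/kg (absorbed dose = energy per mass),
    = m²·s⁻².
So Gy² = m⁴·s⁻⁴.
kat = mol/s = s⁻¹·mol (catalytic activity).
So kat⁻² = s²·mol⁻².
Combining: V²·K·Gy²·kat⁻² = (kg²·m⁴·s⁻⁶·A⁻²) · K · (m⁴·s⁻⁴) · (s²·mol⁻²) = kg²·m⁸·s⁻⁸·A⁻²·K·mol⁻².

kg²·m⁸·s⁻⁸·A⁻²·K·mol⁻²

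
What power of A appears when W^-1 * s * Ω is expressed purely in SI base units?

W = J/s (power = energy per time),
    = kg·m²·s⁻³.
So W⁻¹ = kg⁻¹·m⁻²·s³.
Ω = V/A (resistance = voltage per current),
    = kg·m²·s⁻³·A⁻².
Combining: W⁻¹·s·Ω = (kg⁻¹·m⁻²·s³) · s · (kg·m²·s⁻³·A⁻²) = s·A⁻².
The exponent of A is -2.

-2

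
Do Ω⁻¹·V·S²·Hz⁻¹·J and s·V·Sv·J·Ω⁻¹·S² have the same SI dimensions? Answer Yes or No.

No

Left side:
  Ω = V/A (resistance = voltage per current),
      = kg·m²·s⁻³·A⁻².
  So Ω⁻¹ = kg⁻¹·m⁻²·s³·A².
  V = W/A (potential = power per current),
      = kg·m²·s⁻³·A⁻¹.
  S = 1/Ω (conductance is reciprocal resistance),
      = kg⁻¹·m⁻²·s³·A².
  So S² = kg⁻²·m⁻⁴·s⁶·A⁴.
  Hz = 1/s = s⁻¹ (frequency is cycles per second).
  So Hz⁻¹ = s.
  J = N·m (work = force × distance),
      = kg·m²·s⁻².
  Combining: Ω⁻¹·V·S²·Hz⁻¹·J = (kg⁻¹·m⁻²·s³·A²) · (kg·m²·s⁻³·A⁻¹) · (kg⁻²·m⁻⁴·s⁶·A⁴) · s · (kg·m²·s⁻²) = kg⁻¹·m⁻²·s⁵·A⁵.
Right side:
  V = W/A (potential = power per current),
      = kg·m²·s⁻³·A⁻¹.
  Sv = J/kg (equivalent dose = energy per mass),
      = m²·s⁻².
  J = N·m (work = force × distance),
      = kg·m²·s⁻².
  Ω = V/A (resistance = voltage per current),
      = kg·m²·s⁻³·A⁻².
  So Ω⁻¹ = kg⁻¹·m⁻²·s³·A².
  S = 1/Ω (conductance is reciprocal resistance),
      = kg⁻¹·m⁻²·s³·A².
  So S² = kg⁻²·m⁻⁴·s⁶·A⁴.
  Combining: s·V·Sv·J·Ω⁻¹·S² = s · (kg·m²·s⁻³·A⁻¹) · (m²·s⁻²) · (kg·m²·s⁻²) · (kg⁻¹·m⁻²·s³·A²) · (kg⁻²·m⁻⁴·s⁶·A⁴) = kg⁻¹·s³·A⁵.
Left is kg⁻¹·m⁻²·s⁵·A⁵; right is kg⁻¹·s³·A⁵ — different.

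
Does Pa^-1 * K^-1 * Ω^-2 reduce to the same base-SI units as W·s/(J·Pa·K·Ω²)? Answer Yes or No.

Left side:
  Pa = N/m² (pressure = force per area),
      = kg·m⁻¹·s⁻².
  So Pa⁻¹ = kg⁻¹·m·s².
  Ω = V/A (resistance = voltage per current),
      = kg·m²·s⁻³·A⁻².
  So Ω⁻² = kg⁻²·m⁻⁴·s⁶·A⁴.
  Combining: Pa⁻¹·K⁻¹·Ω⁻² = (kg⁻¹·m·s²) · K⁻¹ · (kg⁻²·m⁻⁴·s⁶·A⁴) = kg⁻³·m⁻³·s⁸·A⁴·K⁻¹.
Right side:
  W = J/s (power = energy per time),
      = kg·m²·s⁻³.
  J = N·m (work = force × distance),
      = kg·m²·s⁻².
  So J⁻¹ = kg⁻¹·m⁻²·s².
  Pa = N/m² (pressure = force per area),
      = kg·m⁻¹·s⁻².
  So Pa⁻¹ = kg⁻¹·m·s².
  Ω = V/A (resistance = voltage per current),
      = kg·m²·s⁻³·A⁻².
  So Ω⁻² = kg⁻²·m⁻⁴·s⁶·A⁴.
  Combining: W·J⁻¹·Pa⁻¹·K⁻¹·Ω⁻²·s = (kg·m²·s⁻³) · (kg⁻¹·m⁻²·s²) · (kg⁻¹·m·s²) · K⁻¹ · (kg⁻²·m⁻⁴·s⁶·A⁴) · s = kg⁻³·m⁻³·s⁸·A⁴·K⁻¹.
Both reduce to kg⁻³·m⁻³·s⁸·A⁴·K⁻¹.

Yes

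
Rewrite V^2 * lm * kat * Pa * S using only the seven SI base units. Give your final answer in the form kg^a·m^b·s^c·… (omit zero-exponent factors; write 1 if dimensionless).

kg²·m·s⁻⁶·mol·cd

V = W/A (potential = power per current),
    = kg·m²·s⁻³·A⁻¹.
So V² = kg²·m⁴·s⁻⁶·A⁻².
lm = cd·sr = cd (luminous flux; sr is dimensionless).
kat = mol/s = s⁻¹·mol (catalytic activity).
Pa = N/m² (pressure = force per area),
    = kg·m⁻¹·s⁻².
S = 1/Ω (conductance is reciprocal resistance),
    = kg⁻¹·m⁻²·s³·A².
Combining: V²·lm·kat·Pa·S = (kg²·m⁴·s⁻⁶·A⁻²) · cd · (s⁻¹·mol) · (kg·m⁻¹·s⁻²) · (kg⁻¹·m⁻²·s³·A²) = kg²·m·s⁻⁶·mol·cd.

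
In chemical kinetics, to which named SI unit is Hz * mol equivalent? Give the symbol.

kat

Hz = 1/s = s⁻¹ (frequency is cycles per second).
Combining: Hz·mol = s⁻¹ · mol = s⁻¹·mol.
s⁻¹·mol is the base-SI form of the katal.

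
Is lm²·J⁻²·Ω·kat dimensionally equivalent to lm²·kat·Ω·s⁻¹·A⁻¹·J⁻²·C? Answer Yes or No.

Yes

Left side:
  lm = cd·sr = cd (luminous flux; sr is dimensionless).
  So lm² = cd².
  J = N·m (work = force × distance),
      = kg·m²·s⁻².
  So J⁻² = kg⁻²·m⁻⁴·s⁴.
  Ω = V/A (resistance = voltage per current),
      = kg·m²·s⁻³·A⁻².
  kat = mol/s = s⁻¹·mol (catalytic activity).
  Combining: lm²·J⁻²·Ω·kat = cd² · (kg⁻²·m⁻⁴·s⁴) · (kg·m²·s⁻³·A⁻²) · (s⁻¹·mol) = kg⁻¹·m⁻²·A⁻²·mol·cd².
Right side:
  lm = cd·sr = cd (luminous flux; sr is dimensionless).
  So lm² = cd².
  kat = mol/s = s⁻¹·mol (catalytic activity).
  Ω = V/A (resistance = voltage per current),
      = kg·m²·s⁻³·A⁻².
  J = N·m (work = force × distance),
      = kg·m²·s⁻².
  So J⁻² = kg⁻²·m⁻⁴·s⁴.
  C = A·s = s·A (charge = current × time).
  Combining: lm²·kat·Ω·s⁻¹·A⁻¹·J⁻²·C = cd² · (s⁻¹·mol) · (kg·m²·s⁻³·A⁻²) · s⁻¹ · A⁻¹ · (kg⁻²·m⁻⁴·s⁴) · (s·A) = kg⁻¹·m⁻²·A⁻²·mol·cd².
Both reduce to kg⁻¹·m⁻²·A⁻²·mol·cd².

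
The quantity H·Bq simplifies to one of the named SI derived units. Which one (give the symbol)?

H = kg·m²·s⁻²·A⁻².
Bq = s⁻¹.
Combining: H·Bq = (kg·m²·s⁻²·A⁻²) · s⁻¹ = kg·m²·s⁻³·A⁻².
kg·m²·s⁻³·A⁻² is the base-SI form of the ohm.

Ω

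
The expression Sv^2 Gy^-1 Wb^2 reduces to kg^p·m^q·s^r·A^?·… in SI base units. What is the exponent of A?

Sv = m²·s⁻².
So Sv² = m⁴·s⁻⁴.
Gy = m²·s⁻².
So Gy⁻¹ = m⁻²·s².
Wb = kg·m²·s⁻²·A⁻¹.
So Wb² = kg²·m⁴·s⁻⁴·A⁻².
Combining: Sv²·Gy⁻¹·Wb² = (m⁴·s⁻⁴) · (m⁻²·s²) · (kg²·m⁴·s⁻⁴·A⁻²) = kg²·m⁶·s⁻⁶·A⁻².
The exponent of A is -2.

-2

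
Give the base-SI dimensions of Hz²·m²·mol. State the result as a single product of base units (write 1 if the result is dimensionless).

m²·s⁻²·mol

Hz = s⁻¹.
So Hz² = s⁻².
Combining: Hz²·m²·mol = s⁻² · m² · mol = m²·s⁻²·mol.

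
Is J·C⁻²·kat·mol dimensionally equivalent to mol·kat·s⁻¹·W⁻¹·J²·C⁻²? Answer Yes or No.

Yes

Left side:
  J = N·m (work = force × distance),
      = kg·m²·s⁻².
  C = A·s = s·A (charge = current × time).
  So C⁻² = s⁻²·A⁻².
  kat = mol/s = s⁻¹·mol (catalytic activity).
  Combining: J·C⁻²·kat·mol = (kg·m²·s⁻²) · (s⁻²·A⁻²) · (s⁻¹·mol) · mol = kg·m²·s⁻⁵·A⁻²·mol².
Right side:
  kat = mol/s = s⁻¹·mol (catalytic activity).
  W = J/s (power = energy per time),
      = kg·m²·s⁻³.
  So W⁻¹ = kg⁻¹·m⁻²·s³.
  J = N·m (work = force × distance),
      = kg·m²·s⁻².
  So J² = kg²·m⁴·s⁻⁴.
  C = A·s = s·A (charge = current × time).
  So C⁻² = s⁻²·A⁻².
  Combining: mol·kat·s⁻¹·W⁻¹·J²·C⁻² = mol · (s⁻¹·mol) · s⁻¹ · (kg⁻¹·m⁻²·s³) · (kg²·m⁴·s⁻⁴) · (s⁻²·A⁻²) = kg·m²·s⁻⁵·A⁻²·mol².
Both reduce to kg·m²·s⁻⁵·A⁻²·mol².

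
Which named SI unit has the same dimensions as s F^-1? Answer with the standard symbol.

F = C/V (capacitance = charge per voltage),
    = A·s/(kg·m²·s⁻³·A⁻¹) (substituting C and V),
    = kg⁻¹·m⁻²·s⁴·A².
So F⁻¹ = kg·m²·s⁻⁴·A⁻².
Combining: s·F⁻¹ = s · (kg·m²·s⁻⁴·A⁻²) = kg·m²·s⁻³·A⁻².
kg·m²·s⁻³·A⁻² is the base-SI form of the ohm.

Ω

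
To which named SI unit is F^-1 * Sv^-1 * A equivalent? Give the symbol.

F = C/V (capacitance = charge per voltage),
    = A·s/(kg·m²·s⁻³·A⁻¹) (substituting C and V),
    = kg⁻¹·m⁻²·s⁴·A².
So F⁻¹ = kg·m²·s⁻⁴·A⁻².
Sv = J/kg (equivalent dose = energy per mass),
    = m²·s⁻².
So Sv⁻¹ = m⁻²·s².
Combining: F⁻¹·Sv⁻¹·A = (kg·m²·s⁻⁴·A⁻²) · (m⁻²·s²) · A = kg·s⁻²·A⁻¹.
kg·s⁻²·A⁻¹ is the base-SI form of the tesla.

T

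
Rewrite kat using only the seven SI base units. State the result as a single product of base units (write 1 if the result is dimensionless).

kat = s⁻¹·mol.

s⁻¹·mol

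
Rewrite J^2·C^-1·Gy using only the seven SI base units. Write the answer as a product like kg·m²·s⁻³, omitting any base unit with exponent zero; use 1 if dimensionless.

kg²·m⁶·s⁻⁷·A⁻¹

J = N·m (work = force × distance),
    = kg·m²·s⁻².
So J² = kg²·m⁴·s⁻⁴.
C = A·s = s·A (charge = current × time).
So C⁻¹ = s⁻¹·A⁻¹.
Gy = J/kg (absorbed dose = energy per mass),
    = m²·s⁻².
Combining: J²·C⁻¹·Gy = (kg²·m⁴·s⁻⁴) · (s⁻¹·A⁻¹) · (m²·s⁻²) = kg²·m⁶·s⁻⁷·A⁻¹.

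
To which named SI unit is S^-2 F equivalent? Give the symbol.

S = 1/Ω (conductance is reciprocal resistance),
    = kg⁻¹·m⁻²·s³·A².
So S⁻² = kg²·m⁴·s⁻⁶·A⁻⁴.
F = C/V (capacitance = charge per voltage),
    = A·s/(kg·m²·s⁻³·A⁻¹) (substituting C and V),
    = kg⁻¹·m⁻²·s⁴·A².
Combining: S⁻²·F = (kg²·m⁴·s⁻⁶·A⁻⁴) · (kg⁻¹·m⁻²·s⁴·A²) = kg·m²·s⁻²·A⁻².
kg·m²·s⁻²·A⁻² is the base-SI form of the henry.

H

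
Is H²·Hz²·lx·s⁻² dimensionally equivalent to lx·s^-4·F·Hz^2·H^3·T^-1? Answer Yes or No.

No

Left side:
  H = kg·m²·s⁻²·A⁻².
  So H² = kg²·m⁴·s⁻⁴·A⁻⁴.
  Hz = s⁻¹.
  So Hz² = s⁻².
  lx = m⁻²·cd.
  Combining: H²·Hz²·lx·s⁻² = (kg²·m⁴·s⁻⁴·A⁻⁴) · s⁻² · (m⁻²·cd) · s⁻² = kg²·m²·s⁻⁸·A⁻⁴·cd.
Right side:
  lx = lm/m² (illuminance = luminous flux per area),
      = m⁻²·cd.
  F = C/V (capacitance = charge per voltage),
      = A·s/(kg·m²·s⁻³·A⁻¹) (substituting C and V),
      = kg⁻¹·m⁻²·s⁴·A².
  Hz = 1/s = s⁻¹ (frequency is cycles per second).
  So Hz² = s⁻².
  H = Wb/A (inductance = flux per current),
      = kg·m²·s⁻²·A⁻².
  So H³ = kg³·m⁶·s⁻⁶·A⁻⁶.
  T = Wb/m² (flux density = flux per area),
      = kg·s⁻²·A⁻¹.
  So T⁻¹ = kg⁻¹·s²·A.
  Combining: lx·s⁻⁴·F·Hz²·H³·T⁻¹ = (m⁻²·cd) · s⁻⁴ · (kg⁻¹·m⁻²·s⁴·A²) · s⁻² · (kg³·m⁶·s⁻⁶·A⁻⁶) · (kg⁻¹·s²·A) = kg·m²·s⁻⁶·A⁻³·cd.
Left is kg²·m²·s⁻⁸·A⁻⁴·cd; right is kg·m²·s⁻⁶·A⁻³·cd — different.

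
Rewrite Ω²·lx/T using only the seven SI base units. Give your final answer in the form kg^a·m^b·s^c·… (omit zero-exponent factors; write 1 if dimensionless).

kg·m²·s⁻⁴·A⁻³·cd

Ω = kg·m²·s⁻³·A⁻².
So Ω² = kg²·m⁴·s⁻⁶·A⁻⁴.
T = kg·s⁻²·A⁻¹.
So T⁻¹ = kg⁻¹·s²·A.
lx = m⁻²·cd.
Combining: Ω²·T⁻¹·lx = (kg²·m⁴·s⁻⁶·A⁻⁴) · (kg⁻¹·s²·A) · (m⁻²·cd) = kg·m²·s⁻⁴·A⁻³·cd.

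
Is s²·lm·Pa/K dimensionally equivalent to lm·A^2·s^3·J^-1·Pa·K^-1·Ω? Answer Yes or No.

Yes

Left side:
  lm = cd.
  Pa = kg·m⁻¹·s⁻².
  Combining: s²·K⁻¹·lm·Pa = s² · K⁻¹ · cd · (kg·m⁻¹·s⁻²) = kg·m⁻¹·K⁻¹·cd.
Right side:
  lm = cd.
  J = kg·m²·s⁻².
  So J⁻¹ = kg⁻¹·m⁻²·s².
  Pa = kg·m⁻¹·s⁻².
  Ω = kg·m²·s⁻³·A⁻².
  Combining: lm·A²·s³·J⁻¹·Pa·K⁻¹·Ω = cd · A² · s³ · (kg⁻¹·m⁻²·s²) · (kg·m⁻¹·s⁻²) · K⁻¹ · (kg·m²·s⁻³·A⁻²) = kg·m⁻¹·K⁻¹·cd.
Both reduce to kg·m⁻¹·K⁻¹·cd.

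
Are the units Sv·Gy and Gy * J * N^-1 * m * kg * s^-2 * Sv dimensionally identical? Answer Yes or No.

No

Left side:
  Sv = J/kg (equivalent dose = energy per mass),
      = m²·s⁻².
  Gy = J/kg (absorbed dose = energy per mass),
      = m²·s⁻².
  Combining: Sv·Gy = (m²·s⁻²) · (m²·s⁻²) = m⁴·s⁻⁴.
Right side:
  Gy = m²·s⁻².
  J = kg·m²·s⁻².
  N = kg·m·s⁻².
  So N⁻¹ = kg⁻¹·m⁻¹·s².
  Sv = m²·s⁻².
  Combining: Gy·J·N⁻¹·m·kg·s⁻²·Sv = (m²·s⁻²) · (kg·m²·s⁻²) · (kg⁻¹·m⁻¹·s²) · m · kg · s⁻² · (m²·s⁻²) = kg·m⁶·s⁻⁶.
Left is m⁴·s⁻⁴; right is kg·m⁶·s⁻⁶ — different.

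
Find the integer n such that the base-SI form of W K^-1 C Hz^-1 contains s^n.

W = J/s (power = energy per time),
    = kg·m²·s⁻³.
C = A·s = s·A (charge = current × time).
Hz = 1/s = s⁻¹ (frequency is cycles per second).
So Hz⁻¹ = s.
Combining: W·K⁻¹·C·Hz⁻¹ = (kg·m²·s⁻³) · K⁻¹ · (s·A) · s = kg·m²·s⁻¹·A·K⁻¹.
The exponent of s is -1.

-1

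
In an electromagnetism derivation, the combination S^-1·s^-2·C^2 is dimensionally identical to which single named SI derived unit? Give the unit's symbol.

S = 1/Ω (conductance is reciprocal resistance),
    = kg⁻¹·m⁻²·s³·A².
So S⁻¹ = kg·m²·s⁻³·A⁻².
C = A·s = s·A (charge = current × time).
So C² = s²·A².
Combining: S⁻¹·s⁻²·C² = (kg·m²·s⁻³·A⁻²) · s⁻² · (s²·A²) = kg·m²·s⁻³.
kg·m²·s⁻³ is the base-SI form of the watt.

W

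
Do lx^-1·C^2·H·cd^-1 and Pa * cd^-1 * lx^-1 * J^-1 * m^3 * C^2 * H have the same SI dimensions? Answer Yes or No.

Yes

Left side:
  lx = lm/m² (illuminance = luminous flux per area),
      = m⁻²·cd.
  So lx⁻¹ = m²·cd⁻¹.
  C = A·s = s·A (charge = current × time).
  So C² = s²·A².
  H = Wb/A (inductance = flux per current),
      = kg·m²·s⁻²·A⁻².
  Combining: lx⁻¹·C²·H·cd⁻¹ = (m²·cd⁻¹) · (s²·A²) · (kg·m²·s⁻²·A⁻²) · cd⁻¹ = kg·m⁴·cd⁻².
Right side:
  Pa = N/m² (pressure = force per area),
      = kg·m⁻¹·s⁻².
  lx = lm/m² (illuminance = luminous flux per area),
      = m⁻²·cd.
  So lx⁻¹ = m²·cd⁻¹.
  J = N·m (work = force × distance),
      = kg·m²·s⁻².
  So J⁻¹ = kg⁻¹·m⁻²·s².
  C = A·s = s·A (charge = current × time).
  So C² = s²·A².
  H = Wb/A (inductance = flux per current),
      = kg·m²·s⁻²·A⁻².
  Combining: Pa·cd⁻¹·lx⁻¹·J⁻¹·m³·C²·H = (kg·m⁻¹·s⁻²) · cd⁻¹ · (m²·cd⁻¹) · (kg⁻¹·m⁻²·s²) · m³ · (s²·A²) · (kg·m²·s⁻²·A⁻²) = kg·m⁴·cd⁻².
Both reduce to kg·m⁴·cd⁻².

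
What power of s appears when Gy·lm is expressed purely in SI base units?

-2

Gy = J/kg (absorbed dose = energy per mass),
    = m²·s⁻².
lm = cd·sr = cd (luminous flux; sr is dimensionless).
Combining: Gy·lm = (m²·s⁻²) · cd = m²·s⁻²·cd.
The exponent of s is -2.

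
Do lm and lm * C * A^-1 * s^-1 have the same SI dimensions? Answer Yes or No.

Yes

Left side:
  lm = cd·sr = cd (luminous flux; sr is dimensionless).
Right side:
  lm = cd·sr = cd (luminous flux; sr is dimensionless).
  C = A·s = s·A (charge = current × time).
  Combining: lm·C·A⁻¹·s⁻¹ = cd · (s·A) · A⁻¹ · s⁻¹ = cd.
Both reduce to cd.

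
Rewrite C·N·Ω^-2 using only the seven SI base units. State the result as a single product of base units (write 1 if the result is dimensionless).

C = A·s = s·A (charge = current × time).
N = kg·m/s² = kg·m·s⁻² (force = mass × acceleration).
Ω = V/A (resistance = voltage per current),
    = kg·m²·s⁻³·A⁻².
So Ω⁻² = kg⁻²·m⁻⁴·s⁶·A⁴.
Combining: C·N·Ω⁻² = (s·A) · (kg·m·s⁻²) · (kg⁻²·m⁻⁴·s⁶·A⁴) = kg⁻¹·m⁻³·s⁵·A⁵.

kg⁻¹·m⁻³·s⁵·A⁵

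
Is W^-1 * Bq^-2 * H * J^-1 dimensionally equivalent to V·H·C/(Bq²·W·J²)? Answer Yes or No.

Yes

Left side:
  W = J/s (power = energy per time),
      = kg·m²·s⁻³.
  So W⁻¹ = kg⁻¹·m⁻²·s³.
  Bq = 1/s = s⁻¹ (activity is decays per second).
  So Bq⁻² = s².
  H = Wb/A (inductance = flux per current),
      = kg·m²·s⁻²·A⁻².
  J = N·m (work = force × distance),
      = kg·m²·s⁻².
  So J⁻¹ = kg⁻¹·m⁻²·s².
  Combining: W⁻¹·Bq⁻²·H·J⁻¹ = (kg⁻¹·m⁻²·s³) · s² · (kg·m²·s⁻²·A⁻²) · (kg⁻¹·m⁻²·s²) = kg⁻¹·m⁻²·s⁵·A⁻².
Right side:
  V = W/A (potential = power per current),
      = kg·m²·s⁻³·A⁻¹.
  H = Wb/A (inductance = flux per current),
      = kg·m²·s⁻²·A⁻².
  Bq = 1/s = s⁻¹ (activity is decays per second).
  So Bq⁻² = s².
  W = J/s (power = energy per time),
      = kg·m²·s⁻³.
  So W⁻¹ = kg⁻¹·m⁻²·s³.
  J = N·m (work = force × distance),
      = kg·m²·s⁻².
  So J⁻² = kg⁻²·m⁻⁴·s⁴.
  C = A·s = s·A (charge = current × time).
  Combining: V·H·Bq⁻²·W⁻¹·J⁻²·C = (kg·m²·s⁻³·A⁻¹) · (kg·m²·s⁻²·A⁻²) · s² · (kg⁻¹·m⁻²·s³) · (kg⁻²·m⁻⁴·s⁴) · (s·A) = kg⁻¹·m⁻²·s⁵·A⁻².
Both reduce to kg⁻¹·m⁻²·s⁵·A⁻².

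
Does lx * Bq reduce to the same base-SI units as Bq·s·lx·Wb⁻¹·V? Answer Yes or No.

Left side:
  lx = lm/m² (illuminance = luminous flux per area),
      = m⁻²·cd.
  Bq = 1/s = s⁻¹ (activity is decays per second).
  Combining: lx·Bq = (m⁻²·cd) · s⁻¹ = m⁻²·s⁻¹·cd.
Right side:
  Bq = 1/s = s⁻¹ (activity is decays per second).
  lx = lm/m² (illuminance = luminous flux per area),
      = m⁻²·cd.
  Wb = V·s (flux: a volt is a weber per second),
      = kg·m²·s⁻²·A⁻¹.
  So Wb⁻¹ = kg⁻¹·m⁻²·s²·A.
  V = W/A (potential = power per current),
      = kg·m²·s⁻³·A⁻¹.
  Combining: Bq·s·lx·Wb⁻¹·V = s⁻¹ · s · (m⁻²·cd) · (kg⁻¹·m⁻²·s²·A) · (kg·m²·s⁻³·A⁻¹) = m⁻²·s⁻¹·cd.
Both reduce to m⁻²·s⁻¹·cd.

Yes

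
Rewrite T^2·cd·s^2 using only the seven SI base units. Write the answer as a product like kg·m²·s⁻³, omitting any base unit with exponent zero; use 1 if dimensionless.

T = Wb/m² (flux density = flux per area),
    = kg·s⁻²·A⁻¹.
So T² = kg²·s⁻⁴·A⁻².
Combining: T²·cd·s² = (kg²·s⁻⁴·A⁻²) · cd · s² = kg²·s⁻²·A⁻²·cd.

kg²·s⁻²·A⁻²·cd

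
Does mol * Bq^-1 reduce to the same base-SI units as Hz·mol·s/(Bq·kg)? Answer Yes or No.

Left side:
  Bq = 1/s = s⁻¹ (activity is decays per second).
  So Bq⁻¹ = s.
  Combining: mol·Bq⁻¹ = mol · s = s·mol.
Right side:
  Bq = 1/s = s⁻¹ (activity is decays per second).
  So Bq⁻¹ = s.
  Hz = 1/s = s⁻¹ (frequency is cycles per second).
  Combining: Bq⁻¹·kg⁻¹·Hz·mol·s = s · kg⁻¹ · s⁻¹ · mol · s = kg⁻¹·s·mol.
Left is s·mol; right is kg⁻¹·s·mol — different.

No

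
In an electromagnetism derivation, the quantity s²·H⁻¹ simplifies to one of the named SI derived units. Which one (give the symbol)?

F

H = Wb/A (inductance = flux per current),
    = kg·m²·s⁻²·A⁻².
So H⁻¹ = kg⁻¹·m⁻²·s²·A².
Combining: s²·H⁻¹ = s² · (kg⁻¹·m⁻²·s²·A²) = kg⁻¹·m⁻²·s⁴·A².
kg⁻¹·m⁻²·s⁴·A² is the base-SI form of the farad.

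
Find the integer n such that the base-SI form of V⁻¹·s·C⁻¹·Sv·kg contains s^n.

1

V = W/A (potential = power per current),
    = kg·m²·s⁻³·A⁻¹.
So V⁻¹ = kg⁻¹·m⁻²·s³·A.
C = A·s = s·A (charge = current × time).
So C⁻¹ = s⁻¹·A⁻¹.
Sv = J/kg (equivalent dose = energy per mass),
    = m²·s⁻².
Combining: V⁻¹·s·C⁻¹·Sv·kg = (kg⁻¹·m⁻²·s³·A) · s · (s⁻¹·A⁻¹) · (m²·s⁻²) · kg = s.
The exponent of s is 1.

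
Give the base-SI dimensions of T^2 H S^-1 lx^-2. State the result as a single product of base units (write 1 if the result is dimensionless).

T = Wb/m² (flux density = flux per area),
    = kg·s⁻²·A⁻¹.
So T² = kg²·s⁻⁴·A⁻².
H = Wb/A (inductance = flux per current),
    = kg·m²·s⁻²·A⁻².
S = 1/Ω (conductance is reciprocal resistance),
    = kg⁻¹·m⁻²·s³·A².
So S⁻¹ = kg·m²·s⁻³·A⁻².
lx = lm/m² (illuminance = luminous flux per area),
    = m⁻²·cd.
So lx⁻² = m⁴·cd⁻².
Combining: T²·H·S⁻¹·lx⁻² = (kg²·s⁻⁴·A⁻²) · (kg·m²·s⁻²·A⁻²) · (kg·m²·s⁻³·A⁻²) · (m⁴·cd⁻²) = kg⁴·m⁸·s⁻⁹·A⁻⁶·cd⁻².

kg⁴·m⁸·s⁻⁹·A⁻⁶·cd⁻²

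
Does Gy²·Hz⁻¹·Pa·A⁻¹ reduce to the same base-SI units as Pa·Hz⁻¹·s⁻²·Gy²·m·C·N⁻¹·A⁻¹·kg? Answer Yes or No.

No

Left side:
  Gy = J/kg (absorbed dose = energy per mass),
      = m²·s⁻².
  So Gy² = m⁴·s⁻⁴.
  Hz = 1/s = s⁻¹ (frequency is cycles per second).
  So Hz⁻¹ = s.
  Pa = N/m² (pressure = force per area),
      = kg·m⁻¹·s⁻².
  Combining: Gy²·Hz⁻¹·Pa·A⁻¹ = (m⁴·s⁻⁴) · s · (kg·m⁻¹·s⁻²) · A⁻¹ = kg·m³·s⁻⁵·A⁻¹.
Right side:
  Pa = kg·m⁻¹·s⁻².
  Hz = s⁻¹.
  So Hz⁻¹ = s.
  Gy = m²·s⁻².
  So Gy² = m⁴·s⁻⁴.
  C = s·A.
  N = kg·m·s⁻².
  So N⁻¹ = kg⁻¹·m⁻¹·s².
  Combining: Pa·Hz⁻¹·s⁻²·Gy²·m·C·N⁻¹·A⁻¹·kg = (kg·m⁻¹·s⁻²) · s · s⁻² · (m⁴·s⁻⁴) · m · (s·A) · (kg⁻¹·m⁻¹·s²) · A⁻¹ · kg = kg·m³·s⁻⁴.
Left is kg·m³·s⁻⁵·A⁻¹; right is kg·m³·s⁻⁴ — different.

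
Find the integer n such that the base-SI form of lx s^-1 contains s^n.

-1

lx = m⁻²·cd.
Combining: lx·s⁻¹ = (m⁻²·cd) · s⁻¹ = m⁻²·s⁻¹·cd.
The exponent of s is -1.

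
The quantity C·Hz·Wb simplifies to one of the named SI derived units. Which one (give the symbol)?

J

C = A·s = s·A (charge = current × time).
Hz = 1/s = s⁻¹ (frequency is cycles per second).
Wb = V·s (flux: a volt is a weber per second),
    = kg·m²·s⁻²·A⁻¹.
Combining: C·Hz·Wb = (s·A) · s⁻¹ · (kg·m²·s⁻²·A⁻¹) = kg·m²·s⁻².
kg·m²·s⁻² is the base-SI form of the joule.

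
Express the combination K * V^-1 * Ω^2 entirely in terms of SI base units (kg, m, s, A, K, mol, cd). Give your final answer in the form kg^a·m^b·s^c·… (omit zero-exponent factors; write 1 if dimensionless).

V = W/A (potential = power per current),
    = kg·m²·s⁻³·A⁻¹.
So V⁻¹ = kg⁻¹·m⁻²·s³·A.
Ω = V/A (resistance = voltage per current),
    = kg·m²·s⁻³·A⁻².
So Ω² = kg²·m⁴·s⁻⁶·A⁻⁴.
Combining: K·V⁻¹·Ω² = K · (kg⁻¹·m⁻²·s³·A) · (kg²·m⁴·s⁻⁶·A⁻⁴) = kg·m²·s⁻³·A⁻³·K.

kg·m²·s⁻³·A⁻³·K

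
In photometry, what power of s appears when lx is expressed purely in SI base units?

lx = lm/m² (illuminance = luminous flux per area),
    = m⁻²·cd.
The exponent of s is 0.

0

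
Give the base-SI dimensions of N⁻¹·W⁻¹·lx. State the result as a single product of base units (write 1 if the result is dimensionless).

kg⁻²·m⁻⁵·s⁵·cd

N = kg·m/s² = kg·m·s⁻² (force = mass × acceleration).
So N⁻¹ = kg⁻¹·m⁻¹·s².
W = J/s (power = energy per time),
    = kg·m²·s⁻³.
So W⁻¹ = kg⁻¹·m⁻²·s³.
lx = lm/m² (illuminance = luminous flux per area),
    = m⁻²·cd.
Combining: N⁻¹·W⁻¹·lx = (kg⁻¹·m⁻¹·s²) · (kg⁻¹·m⁻²·s³) · (m⁻²·cd) = kg⁻²·m⁻⁵·s⁵·cd.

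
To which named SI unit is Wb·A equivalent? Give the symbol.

Wb = V·s (flux: a volt is a weber per second),
    = kg·m²·s⁻²·A⁻¹.
Combining: Wb·A = (kg·m²·s⁻²·A⁻¹) · A = kg·m²·s⁻².
kg·m²·s⁻² is the base-SI form of the joule.

J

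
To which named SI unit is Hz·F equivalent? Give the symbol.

Hz = 1/s = s⁻¹ (frequency is cycles per second).
F = C/V (capacitance = charge per voltage),
    = A·s/(kg·m²·s⁻³·A⁻¹) (substituting C and V),
    = kg⁻¹·m⁻²·s⁴·A².
Combining: Hz·F = s⁻¹ · (kg⁻¹·m⁻²·s⁴·A²) = kg⁻¹·m⁻²·s³·A².
kg⁻¹·m⁻²·s³·A² is the base-SI form of the siemens.

S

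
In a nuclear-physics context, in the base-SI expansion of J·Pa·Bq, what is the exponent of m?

1

J = N·m (work = force × distance),
    = kg·m²·s⁻².
Pa = N/m² (pressure = force per area),
    = kg·m⁻¹·s⁻².
Bq = 1/s = s⁻¹ (activity is decays per second).
Combining: J·Pa·Bq = (kg·m²·s⁻²) · (kg·m⁻¹·s⁻²) · s⁻¹ = kg²·m·s⁻⁵.
The exponent of m is 1.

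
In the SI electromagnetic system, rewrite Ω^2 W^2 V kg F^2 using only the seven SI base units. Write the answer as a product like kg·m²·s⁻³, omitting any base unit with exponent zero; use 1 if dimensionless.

kg⁴·m⁶·s⁻⁷·A⁻¹

Ω = kg·m²·s⁻³·A⁻².
So Ω² = kg²·m⁴·s⁻⁶·A⁻⁴.
W = kg·m²·s⁻³.
So W² = kg²·m⁴·s⁻⁶.
V = kg·m²·s⁻³·A⁻¹.
F = kg⁻¹·m⁻²·s⁴·A².
So F² = kg⁻²·m⁻⁴·s⁸·A⁴.
Combining: Ω²·W²·V·kg·F² = (kg²·m⁴·s⁻⁶·A⁻⁴) · (kg²·m⁴·s⁻⁶) · (kg·m²·s⁻³·A⁻¹) · kg · (kg⁻²·m⁻⁴·s⁸·A⁴) = kg⁴·m⁶·s⁻⁷·A⁻¹.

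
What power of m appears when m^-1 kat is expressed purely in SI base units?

kat = mol/s = s⁻¹·mol (catalytic activity).
Combining: m⁻¹·kat = m⁻¹ · (s⁻¹·mol) = m⁻¹·s⁻¹·mol.
The exponent of m is -1.

-1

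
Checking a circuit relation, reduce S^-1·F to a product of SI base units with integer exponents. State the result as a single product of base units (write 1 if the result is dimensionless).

S = 1/Ω (conductance is reciprocal resistance),
    = kg⁻¹·m⁻²·s³·A².
So S⁻¹ = kg·m²·s⁻³·A⁻².
F = C/V (capacitance = charge per voltage),
    = A·s/(kg·m²·s⁻³·A⁻¹) (substituting C and V),
    = kg⁻¹·m⁻²·s⁴·A².
Combining: S⁻¹·F = (kg·m²·s⁻³·A⁻²) · (kg⁻¹·m⁻²·s⁴·A²) = s.

s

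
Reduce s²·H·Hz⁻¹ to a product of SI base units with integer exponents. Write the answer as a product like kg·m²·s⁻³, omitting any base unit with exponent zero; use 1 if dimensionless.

kg·m²·s·A⁻²

H = kg·m²·s⁻²·A⁻².
Hz = s⁻¹.
So Hz⁻¹ = s.
Combining: s²·H·Hz⁻¹ = s² · (kg·m²·s⁻²·A⁻²) · s = kg·m²·s·A⁻².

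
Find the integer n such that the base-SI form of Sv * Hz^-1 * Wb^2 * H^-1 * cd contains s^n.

Sv = J/kg (equivalent dose = energy per mass),
    = m²·s⁻².
Hz = 1/s = s⁻¹ (frequency is cycles per second).
So Hz⁻¹ = s.
Wb = V·s (flux: a volt is a weber per second),
    = kg·m²·s⁻²·A⁻¹.
So Wb² = kg²·m⁴·s⁻⁴·A⁻².
H = Wb/A (inductance = flux per current),
    = kg·m²·s⁻²·A⁻².
So H⁻¹ = kg⁻¹·m⁻²·s²·A².
Combining: Sv·Hz⁻¹·Wb²·H⁻¹·cd = (m²·s⁻²) · s · (kg²·m⁴·s⁻⁴·A⁻²) · (kg⁻¹·m⁻²·s²·A²) · cd = kg·m⁴·s⁻³·cd.
The exponent of s is -3.

-3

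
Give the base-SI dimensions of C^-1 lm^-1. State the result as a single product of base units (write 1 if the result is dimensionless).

C = A·s = s·A (charge = current × time).
So C⁻¹ = s⁻¹·A⁻¹.
lm = cd·sr = cd (luminous flux; sr is dimensionless).
So lm⁻¹ = cd⁻¹.
Combining: C⁻¹·lm⁻¹ = (s⁻¹·A⁻¹) · cd⁻¹ = s⁻¹·A⁻¹·cd⁻¹.

s⁻¹·A⁻¹·cd⁻¹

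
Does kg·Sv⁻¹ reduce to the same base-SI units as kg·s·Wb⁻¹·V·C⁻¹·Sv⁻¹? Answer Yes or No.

Left side:
  Sv = J/kg (equivalent dose = energy per mass),
      = m²·s⁻².
  So Sv⁻¹ = m⁻²·s².
  Combining: kg·Sv⁻¹ = kg · (m⁻²·s²) = kg·m⁻²·s².
Right side:
  Wb = kg·m²·s⁻²·A⁻¹.
  So Wb⁻¹ = kg⁻¹·m⁻²·s²·A.
  V = kg·m²·s⁻³·A⁻¹.
  C = s·A.
  So C⁻¹ = s⁻¹·A⁻¹.
  Sv = m²·s⁻².
  So Sv⁻¹ = m⁻²·s².
  Combining: kg·s·Wb⁻¹·V·C⁻¹·Sv⁻¹ = kg · s · (kg⁻¹·m⁻²·s²·A) · (kg·m²·s⁻³·A⁻¹) · (s⁻¹·A⁻¹) · (m⁻²·s²) = kg·m⁻²·s·A⁻¹.
Left is kg·m⁻²·s²; right is kg·m⁻²·s·A⁻¹ — different.

No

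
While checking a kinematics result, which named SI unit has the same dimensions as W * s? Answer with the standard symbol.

J

W = kg·m²·s⁻³.
Combining: W·s = (kg·m²·s⁻³) · s = kg·m²·s⁻².
kg·m²·s⁻² is the base-SI form of the joule.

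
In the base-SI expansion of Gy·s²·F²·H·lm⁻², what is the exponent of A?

2

Gy = J/kg (absorbed dose = energy per mass),
    = m²·s⁻².
F = C/V (capacitance = charge per voltage),
    = A·s/(kg·m²·s⁻³·A⁻¹) (substituting C and V),
    = kg⁻¹·m⁻²·s⁴·A².
So F² = kg⁻²·m⁻⁴·s⁸·A⁴.
H = Wb/A (inductance = flux per current),
    = kg·m²·s⁻²·A⁻².
lm = cd·sr = cd (luminous flux; sr is dimensionless).
So lm⁻² = cd⁻².
Combining: Gy·s²·F²·H·lm⁻² = (m²·s⁻²) · s² · (kg⁻²·m⁻⁴·s⁸·A⁴) · (kg·m²·s⁻²·A⁻²) · cd⁻² = kg⁻¹·s⁶·A²·cd⁻².
The exponent of A is 2.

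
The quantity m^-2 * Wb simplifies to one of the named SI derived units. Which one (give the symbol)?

Wb = V·s (flux: a volt is a weber per second),
    = kg·m²·s⁻²·A⁻¹.
Combining: m⁻²·Wb = m⁻² · (kg·m²·s⁻²·A⁻¹) = kg·s⁻²·A⁻¹.
kg·s⁻²·A⁻¹ is the base-SI form of the tesla.

T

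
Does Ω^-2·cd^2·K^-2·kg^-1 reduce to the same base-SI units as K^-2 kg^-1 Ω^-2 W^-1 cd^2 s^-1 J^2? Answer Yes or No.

Left side:
  Ω = V/A (resistance = voltage per current),
      = kg·m²·s⁻³·A⁻².
  So Ω⁻² = kg⁻²·m⁻⁴·s⁶·A⁴.
  Combining: Ω⁻²·cd²·K⁻²·kg⁻¹ = (kg⁻²·m⁻⁴·s⁶·A⁴) · cd² · K⁻² · kg⁻¹ = kg⁻³·m⁻⁴·s⁶·A⁴·K⁻²·cd².
Right side:
  Ω = V/A (resistance = voltage per current),
      = kg·m²·s⁻³·A⁻².
  So Ω⁻² = kg⁻²·m⁻⁴·s⁶·A⁴.
  W = J/s (power = energy per time),
      = kg·m²·s⁻³.
  So W⁻¹ = kg⁻¹·m⁻²·s³.
  J = N·m (work = force × distance),
      = kg·m²·s⁻².
  So J² = kg²·m⁴·s⁻⁴.
  Combining: K⁻²·kg⁻¹·Ω⁻²·W⁻¹·cd²·s⁻¹·J² = K⁻² · kg⁻¹ · (kg⁻²·m⁻⁴·s⁶·A⁴) · (kg⁻¹·m⁻²·s³) · cd² · s⁻¹ · (kg²·m⁴·s⁻⁴) = kg⁻²·m⁻²·s⁴·A⁴·K⁻²·cd².
Left is kg⁻³·m⁻⁴·s⁶·A⁴·K⁻²·cd²; right is kg⁻²·m⁻²·s⁴·A⁴·K⁻²·cd² — different.

No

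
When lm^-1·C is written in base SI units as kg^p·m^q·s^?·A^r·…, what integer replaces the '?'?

1

lm = cd·sr = cd (luminous flux; sr is dimensionless).
So lm⁻¹ = cd⁻¹.
C = A·s = s·A (charge = current × time).
Combining: lm⁻¹·C = cd⁻¹ · (s·A) = s·A·cd⁻¹.
The exponent of s is 1.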